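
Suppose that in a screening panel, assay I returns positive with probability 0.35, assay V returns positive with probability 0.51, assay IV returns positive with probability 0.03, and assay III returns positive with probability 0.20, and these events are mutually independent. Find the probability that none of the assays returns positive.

0.247156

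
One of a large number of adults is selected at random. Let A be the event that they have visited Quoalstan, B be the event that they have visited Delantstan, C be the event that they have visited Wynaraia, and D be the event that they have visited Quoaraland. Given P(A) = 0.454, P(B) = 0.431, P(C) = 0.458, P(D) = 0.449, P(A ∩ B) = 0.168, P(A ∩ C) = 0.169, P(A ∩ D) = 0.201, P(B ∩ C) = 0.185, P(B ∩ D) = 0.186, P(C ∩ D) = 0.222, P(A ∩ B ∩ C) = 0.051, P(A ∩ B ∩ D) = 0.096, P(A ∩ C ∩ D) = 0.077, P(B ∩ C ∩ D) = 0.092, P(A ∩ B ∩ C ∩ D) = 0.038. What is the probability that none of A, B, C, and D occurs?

0.061

P(A ∪ B ∪ C ∪ D) = 0.454 + 0.431 + 0.458 + 0.449 − 0.168 − 0.169 − 0.201 − 0.185 − 0.186 − 0.222 + 0.051 + 0.096 + 0.077 + 0.092 − 0.038 = 0.939
P(none) = 1 − 0.939 = 0.061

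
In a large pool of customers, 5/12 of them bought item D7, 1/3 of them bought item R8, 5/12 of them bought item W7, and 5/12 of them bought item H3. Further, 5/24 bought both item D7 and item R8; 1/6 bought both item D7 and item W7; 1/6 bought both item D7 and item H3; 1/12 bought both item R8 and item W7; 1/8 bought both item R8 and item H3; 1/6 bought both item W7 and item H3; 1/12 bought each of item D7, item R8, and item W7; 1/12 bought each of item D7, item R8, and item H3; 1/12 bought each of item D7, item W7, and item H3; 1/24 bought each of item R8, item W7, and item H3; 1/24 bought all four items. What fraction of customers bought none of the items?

P(≥1) = 5/12 + 1/3 + 5/12 + 5/12 − 5/24 − 1/6 − 1/6 − 1/12 − 1/8 − 1/6 + 1/12 + 1/12 + 1/12 + 1/24 − 1/24 = 11/12
P(none) = 1 − 11/12 = 1/12

1/12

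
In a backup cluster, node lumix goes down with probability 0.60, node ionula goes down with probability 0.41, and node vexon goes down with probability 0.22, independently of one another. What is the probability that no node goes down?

P(none) = (1 − 0.60) × (1 − 0.41) × (1 − 0.22) = 0.40 × 0.59 × 0.78 = 0.18408

0.18408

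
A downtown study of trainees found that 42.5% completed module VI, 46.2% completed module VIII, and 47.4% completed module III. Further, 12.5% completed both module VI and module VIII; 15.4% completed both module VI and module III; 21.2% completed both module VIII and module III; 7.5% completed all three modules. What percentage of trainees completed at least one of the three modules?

94.5%

Apply inclusion-exclusion:
P(≥1) = 42.5 + 46.2 + 47.4 − 12.5 − 15.4 − 21.2 + 7.5 = 94.5%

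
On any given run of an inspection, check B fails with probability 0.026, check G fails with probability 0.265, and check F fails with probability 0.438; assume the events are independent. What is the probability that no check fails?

0.40233018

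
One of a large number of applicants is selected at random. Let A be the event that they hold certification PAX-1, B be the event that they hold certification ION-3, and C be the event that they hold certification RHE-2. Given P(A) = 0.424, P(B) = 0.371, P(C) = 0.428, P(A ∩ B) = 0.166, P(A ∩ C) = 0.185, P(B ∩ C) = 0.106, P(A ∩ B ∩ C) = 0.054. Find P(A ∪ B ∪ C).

P(A ∪ B ∪ C) = 0.424 + 0.371 + 0.428 − 0.166 − 0.185 − 0.106 + 0.054 = 0.820

0.820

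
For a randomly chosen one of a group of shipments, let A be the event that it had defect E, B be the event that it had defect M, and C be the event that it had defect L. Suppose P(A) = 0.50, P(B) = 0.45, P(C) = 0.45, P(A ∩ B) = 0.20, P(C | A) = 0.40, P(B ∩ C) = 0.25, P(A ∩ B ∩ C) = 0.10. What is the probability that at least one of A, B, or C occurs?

P(A ∩ C) = P(A)·P(C|A) = 0.50 × 0.40 = 0.20
P(A ∪ B ∪ C) = 0.50 + 0.45 + 0.45 − 0.20 − 0.20 − 0.25 + 0.10 = 0.85

0.85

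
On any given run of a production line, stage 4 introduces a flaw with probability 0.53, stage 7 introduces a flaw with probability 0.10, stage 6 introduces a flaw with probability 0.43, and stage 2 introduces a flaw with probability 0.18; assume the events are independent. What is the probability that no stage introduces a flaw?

0.1977102

Since the events are independent, P(none) is the product of the individual non-occurrence probabilities.
P(none) = (1 − 0.53) × (1 − 0.10) × (1 − 0.43) × (1 − 0.18) = 0.47 × 0.90 × 0.57 × 0.82 = 0.1977102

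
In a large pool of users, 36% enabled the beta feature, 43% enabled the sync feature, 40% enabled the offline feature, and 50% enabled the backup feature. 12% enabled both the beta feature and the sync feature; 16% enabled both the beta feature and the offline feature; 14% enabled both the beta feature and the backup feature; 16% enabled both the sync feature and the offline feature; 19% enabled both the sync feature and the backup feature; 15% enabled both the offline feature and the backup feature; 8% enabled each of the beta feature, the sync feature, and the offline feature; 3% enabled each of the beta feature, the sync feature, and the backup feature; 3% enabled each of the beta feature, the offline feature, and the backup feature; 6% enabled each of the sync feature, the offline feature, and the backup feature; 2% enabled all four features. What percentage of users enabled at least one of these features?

P(at least one) = 36 + 43 + 40 + 50 − 12 − 16 − 14 − 16 − 19 − 15 + 8 + 3 + 3 + 6 − 2 = 95%

95%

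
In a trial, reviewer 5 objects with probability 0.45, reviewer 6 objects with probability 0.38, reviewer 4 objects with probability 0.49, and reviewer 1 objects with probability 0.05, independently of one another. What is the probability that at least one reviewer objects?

0.8347855

Since the events are independent, P(none) is the product of the individual non-occurrence probabilities.
P(none) = (1 − 0.45) × (1 − 0.38) × (1 − 0.49) × (1 − 0.05) = 0.55 × 0.62 × 0.51 × 0.95 = 0.1652145
P(at least one) = 1 − 0.1652145 = 0.8347855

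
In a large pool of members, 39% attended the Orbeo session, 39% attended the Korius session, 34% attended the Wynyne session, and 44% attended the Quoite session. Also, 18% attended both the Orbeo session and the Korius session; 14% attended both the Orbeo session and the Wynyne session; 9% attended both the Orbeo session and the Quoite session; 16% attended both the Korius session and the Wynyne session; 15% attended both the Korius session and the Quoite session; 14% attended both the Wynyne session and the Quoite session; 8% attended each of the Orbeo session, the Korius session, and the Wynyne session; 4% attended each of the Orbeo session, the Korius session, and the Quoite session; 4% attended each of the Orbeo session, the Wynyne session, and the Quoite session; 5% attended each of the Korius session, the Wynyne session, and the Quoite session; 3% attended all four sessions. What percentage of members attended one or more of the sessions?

By inclusion–exclusion:
P(union) = 39 + 39 + 34 + 44 − 18 − 14 − 9 − 16 − 15 − 14 + 8 + 4 + 4 + 5 − 3 = 88%

88%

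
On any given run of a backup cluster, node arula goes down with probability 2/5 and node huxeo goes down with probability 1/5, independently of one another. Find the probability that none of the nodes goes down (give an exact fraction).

12/25

P(none) = (1 − 2/5) × (1 − 1/5) = 3/5 × 4/5 = 12/25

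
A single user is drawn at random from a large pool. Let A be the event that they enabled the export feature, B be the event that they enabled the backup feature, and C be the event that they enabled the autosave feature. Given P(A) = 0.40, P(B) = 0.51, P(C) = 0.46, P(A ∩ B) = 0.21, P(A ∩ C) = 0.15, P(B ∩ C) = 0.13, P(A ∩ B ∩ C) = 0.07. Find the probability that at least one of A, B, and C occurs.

0.95

P(A ∪ B ∪ C) = 0.40 + 0.51 + 0.46 − 0.21 − 0.15 − 0.13 + 0.07 = 0.95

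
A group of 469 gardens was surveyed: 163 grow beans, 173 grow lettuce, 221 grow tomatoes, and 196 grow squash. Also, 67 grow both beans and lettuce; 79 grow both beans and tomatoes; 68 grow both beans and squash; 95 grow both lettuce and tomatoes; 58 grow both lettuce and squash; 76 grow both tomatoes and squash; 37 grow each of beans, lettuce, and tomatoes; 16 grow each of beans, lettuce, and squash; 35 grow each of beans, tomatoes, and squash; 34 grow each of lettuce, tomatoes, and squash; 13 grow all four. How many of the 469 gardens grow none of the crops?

50

Apply inclusion-exclusion:
N(≥1) = 163 + 173 + 221 + 196 − 67 − 79 − 68 − 95 − 58 − 76 + 37 + 16 + 35 + 34 − 13 = 419
None: 469 − 419 = 50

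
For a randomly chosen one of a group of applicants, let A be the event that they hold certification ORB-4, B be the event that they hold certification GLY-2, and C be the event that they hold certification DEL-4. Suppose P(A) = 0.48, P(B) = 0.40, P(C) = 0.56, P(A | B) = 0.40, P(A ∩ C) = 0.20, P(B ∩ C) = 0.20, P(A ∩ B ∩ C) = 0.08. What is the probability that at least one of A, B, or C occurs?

P(A ∩ B) = P(B)·P(A|B) = 0.40 × 0.40 = 0.16
Using inclusion–exclusion:
P(A ∪ B ∪ C) = 0.48 + 0.40 + 0.56 − 0.16 − 0.20 − 0.20 + 0.08 = 0.96

0.96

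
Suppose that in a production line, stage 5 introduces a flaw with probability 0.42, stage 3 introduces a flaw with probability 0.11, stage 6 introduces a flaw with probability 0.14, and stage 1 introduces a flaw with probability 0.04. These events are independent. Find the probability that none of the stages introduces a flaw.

0.42617472

P(none) = (1 − 0.42) × (1 − 0.11) × (1 − 0.14) × (1 − 0.04) = 0.58 × 0.89 × 0.86 × 0.96 = 0.42617472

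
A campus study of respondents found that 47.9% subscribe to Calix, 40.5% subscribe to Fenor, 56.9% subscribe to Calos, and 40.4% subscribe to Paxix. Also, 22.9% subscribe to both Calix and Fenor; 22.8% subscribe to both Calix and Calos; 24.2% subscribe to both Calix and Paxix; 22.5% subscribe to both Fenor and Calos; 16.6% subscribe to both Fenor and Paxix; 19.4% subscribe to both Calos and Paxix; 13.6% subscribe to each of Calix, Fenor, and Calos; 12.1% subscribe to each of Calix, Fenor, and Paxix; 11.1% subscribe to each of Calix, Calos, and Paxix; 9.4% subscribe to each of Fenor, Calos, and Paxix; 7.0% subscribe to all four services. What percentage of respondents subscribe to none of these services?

3.5%

Apply inclusion-exclusion:
P(at least one) = 47.9 + 40.5 + 56.9 + 40.4 − 22.9 − 22.8 − 24.2 − 22.5 − 16.6 − 19.4 + 13.6 + 12.1 + 11.1 + 9.4 − 7.0 = 96.5%
P(none) = 100% − 96.5% = 3.5%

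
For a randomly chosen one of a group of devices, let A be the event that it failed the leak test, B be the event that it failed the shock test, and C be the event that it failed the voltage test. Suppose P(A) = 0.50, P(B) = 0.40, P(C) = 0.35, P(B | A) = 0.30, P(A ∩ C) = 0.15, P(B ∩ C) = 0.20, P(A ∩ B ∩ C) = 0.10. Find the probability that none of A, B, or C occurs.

0.15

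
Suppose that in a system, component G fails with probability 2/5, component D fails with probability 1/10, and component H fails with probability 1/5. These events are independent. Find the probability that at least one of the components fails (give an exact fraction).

71/125

Independence gives P(none) = ∏(1 − pᵢ).
P(none) = (1 − 2/5) × (1 − 1/10) × (1 − 1/5) = 3/5 × 9/10 × 4/5 = 54/125
P(at least one) = 1 − 54/125 = 71/125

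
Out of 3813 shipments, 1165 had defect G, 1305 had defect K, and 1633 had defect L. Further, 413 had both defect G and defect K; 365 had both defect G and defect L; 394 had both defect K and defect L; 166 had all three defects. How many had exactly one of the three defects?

By inclusion–exclusion (exactly-one form):
|exactly one| = 1165 + 1305 + 1633 − 2·413 − 2·365 − 2·394 + 3·166 = 2257

2257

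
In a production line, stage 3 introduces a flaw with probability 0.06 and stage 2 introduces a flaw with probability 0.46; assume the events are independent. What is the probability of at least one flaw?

0.4924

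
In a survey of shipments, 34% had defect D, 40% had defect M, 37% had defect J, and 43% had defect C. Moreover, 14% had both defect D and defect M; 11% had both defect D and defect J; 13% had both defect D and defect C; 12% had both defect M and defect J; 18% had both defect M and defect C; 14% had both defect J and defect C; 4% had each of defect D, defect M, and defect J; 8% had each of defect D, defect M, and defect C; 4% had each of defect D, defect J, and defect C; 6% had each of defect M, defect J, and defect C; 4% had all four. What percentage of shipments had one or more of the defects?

90%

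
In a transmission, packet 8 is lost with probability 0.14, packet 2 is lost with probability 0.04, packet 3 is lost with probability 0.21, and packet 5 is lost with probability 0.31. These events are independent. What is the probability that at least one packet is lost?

0.54996544

P(none) = (1 − 0.14) × (1 − 0.04) × (1 − 0.21) × (1 − 0.31) = 0.86 × 0.96 × 0.79 × 0.69 = 0.45003456
P(at least one) = 1 − 0.45003456 = 0.54996544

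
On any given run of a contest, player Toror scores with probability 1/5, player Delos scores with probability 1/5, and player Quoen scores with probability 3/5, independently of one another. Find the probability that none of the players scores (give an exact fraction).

P(none) = (1 − 1/5) × (1 − 1/5) × (1 − 3/5) = 4/5 × 4/5 × 2/5 = 32/125

32/125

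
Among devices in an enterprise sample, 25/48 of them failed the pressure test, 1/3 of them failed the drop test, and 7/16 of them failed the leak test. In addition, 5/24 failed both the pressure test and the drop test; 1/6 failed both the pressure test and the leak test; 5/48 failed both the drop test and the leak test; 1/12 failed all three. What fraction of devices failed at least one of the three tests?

43/48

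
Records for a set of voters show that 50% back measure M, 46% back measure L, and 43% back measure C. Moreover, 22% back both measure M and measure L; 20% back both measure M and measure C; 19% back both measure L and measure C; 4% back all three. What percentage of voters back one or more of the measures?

82%

By inclusion–exclusion:
P(at least one) = 50 + 46 + 43 − 22 − 20 − 19 + 4 = 82%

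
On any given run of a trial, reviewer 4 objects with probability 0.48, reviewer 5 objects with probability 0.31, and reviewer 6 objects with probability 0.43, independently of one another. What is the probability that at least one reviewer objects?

0.795484

P(none) = (1 − 0.48) × (1 − 0.31) × (1 − 0.43) = 0.52 × 0.69 × 0.57 = 0.204516
P(at least one) = 1 − 0.204516 = 0.795484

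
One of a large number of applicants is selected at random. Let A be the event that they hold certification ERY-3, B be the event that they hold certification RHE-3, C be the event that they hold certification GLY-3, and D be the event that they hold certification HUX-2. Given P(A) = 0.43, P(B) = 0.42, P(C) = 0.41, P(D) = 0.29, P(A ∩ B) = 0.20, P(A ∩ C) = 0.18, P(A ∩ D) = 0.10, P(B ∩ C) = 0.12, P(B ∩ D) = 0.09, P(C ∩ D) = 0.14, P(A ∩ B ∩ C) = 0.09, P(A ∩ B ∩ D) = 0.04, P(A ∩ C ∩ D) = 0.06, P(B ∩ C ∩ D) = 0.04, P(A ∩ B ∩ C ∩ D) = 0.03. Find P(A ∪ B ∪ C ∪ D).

0.92

Apply inclusion-exclusion:
P(A ∪ B ∪ C ∪ D) = 0.43 + 0.42 + 0.41 + 0.29 − 0.20 − 0.18 − 0.10 − 0.12 − 0.09 − 0.14 + 0.09 + 0.04 + 0.06 + 0.04 − 0.03 = 0.92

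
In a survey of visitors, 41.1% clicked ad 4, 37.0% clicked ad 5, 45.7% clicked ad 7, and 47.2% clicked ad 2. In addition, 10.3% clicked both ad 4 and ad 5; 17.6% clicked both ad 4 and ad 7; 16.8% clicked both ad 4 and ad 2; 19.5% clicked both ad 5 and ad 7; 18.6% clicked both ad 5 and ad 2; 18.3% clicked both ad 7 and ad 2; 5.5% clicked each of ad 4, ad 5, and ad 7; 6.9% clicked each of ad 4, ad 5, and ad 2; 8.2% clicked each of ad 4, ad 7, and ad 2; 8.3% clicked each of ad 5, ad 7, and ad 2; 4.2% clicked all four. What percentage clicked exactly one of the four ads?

38.7%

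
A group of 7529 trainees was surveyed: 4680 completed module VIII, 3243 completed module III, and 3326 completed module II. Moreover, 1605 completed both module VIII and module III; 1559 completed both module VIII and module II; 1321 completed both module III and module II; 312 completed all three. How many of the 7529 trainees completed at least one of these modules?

7076

N(≥1) = 4680 + 3243 + 3326 − 1605 − 1559 − 1321 + 312 = 7076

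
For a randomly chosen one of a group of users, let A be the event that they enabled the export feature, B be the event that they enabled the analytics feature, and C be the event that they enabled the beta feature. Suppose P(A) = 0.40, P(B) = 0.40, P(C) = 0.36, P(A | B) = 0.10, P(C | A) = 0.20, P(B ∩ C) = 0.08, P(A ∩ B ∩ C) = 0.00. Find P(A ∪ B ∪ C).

0.96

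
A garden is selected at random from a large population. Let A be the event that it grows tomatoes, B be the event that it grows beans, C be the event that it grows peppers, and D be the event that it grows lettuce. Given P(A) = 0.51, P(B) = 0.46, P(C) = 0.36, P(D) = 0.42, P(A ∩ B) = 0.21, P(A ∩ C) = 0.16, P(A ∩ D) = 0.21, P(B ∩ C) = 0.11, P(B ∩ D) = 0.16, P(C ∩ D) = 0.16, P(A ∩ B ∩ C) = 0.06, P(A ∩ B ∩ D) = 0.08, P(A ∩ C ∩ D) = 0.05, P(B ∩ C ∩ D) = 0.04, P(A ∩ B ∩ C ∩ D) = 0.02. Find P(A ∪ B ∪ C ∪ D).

Apply inclusion-exclusion:
P(A ∪ B ∪ C ∪ D) = 0.51 + 0.46 + 0.36 + 0.42 − 0.21 − 0.16 − 0.21 − 0.11 − 0.16 − 0.16 + 0.06 + 0.08 + 0.05 + 0.04 − 0.02 = 0.95

0.95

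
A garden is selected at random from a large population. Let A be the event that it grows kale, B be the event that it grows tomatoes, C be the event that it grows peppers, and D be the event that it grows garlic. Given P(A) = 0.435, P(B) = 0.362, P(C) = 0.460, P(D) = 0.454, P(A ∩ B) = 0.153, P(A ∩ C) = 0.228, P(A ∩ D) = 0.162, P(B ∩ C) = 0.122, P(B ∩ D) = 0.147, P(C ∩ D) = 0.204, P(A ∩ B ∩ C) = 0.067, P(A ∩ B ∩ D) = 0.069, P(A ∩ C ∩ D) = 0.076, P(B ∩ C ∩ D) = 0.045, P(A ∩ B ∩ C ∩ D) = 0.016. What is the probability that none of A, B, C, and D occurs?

Inclusion–exclusion gives
P(A ∪ B ∪ C ∪ D) = 0.435 + 0.362 + 0.460 + 0.454 − 0.153 − 0.228 − 0.162 − 0.122 − 0.147 − 0.204 + 0.067 + 0.069 + 0.076 + 0.045 − 0.016 = 0.936
P(none) = 1 − 0.936 = 0.064

0.064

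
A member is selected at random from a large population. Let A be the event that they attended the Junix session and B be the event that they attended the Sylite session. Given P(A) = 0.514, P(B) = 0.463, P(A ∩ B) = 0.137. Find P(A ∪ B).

0.840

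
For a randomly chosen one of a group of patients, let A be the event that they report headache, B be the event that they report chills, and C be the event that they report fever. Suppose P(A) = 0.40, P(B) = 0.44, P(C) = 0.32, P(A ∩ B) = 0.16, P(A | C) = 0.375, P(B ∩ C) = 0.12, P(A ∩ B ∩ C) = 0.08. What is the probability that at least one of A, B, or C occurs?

P(A ∩ C) = P(C)·P(A|C) = 0.32 × 0.375 = 0.12
P(A ∪ B ∪ C) = 0.40 + 0.44 + 0.32 − 0.16 − 0.12 − 0.12 + 0.08 = 0.84

0.84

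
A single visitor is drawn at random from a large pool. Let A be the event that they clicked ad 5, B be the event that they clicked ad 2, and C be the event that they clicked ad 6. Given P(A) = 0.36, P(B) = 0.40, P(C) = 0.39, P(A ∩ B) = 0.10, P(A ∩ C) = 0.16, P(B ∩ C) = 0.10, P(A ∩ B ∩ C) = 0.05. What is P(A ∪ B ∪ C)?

By inclusion-exclusion,
P(A ∪ B ∪ C) = 0.36 + 0.40 + 0.39 − 0.10 − 0.16 − 0.10 + 0.05 = 0.84

0.84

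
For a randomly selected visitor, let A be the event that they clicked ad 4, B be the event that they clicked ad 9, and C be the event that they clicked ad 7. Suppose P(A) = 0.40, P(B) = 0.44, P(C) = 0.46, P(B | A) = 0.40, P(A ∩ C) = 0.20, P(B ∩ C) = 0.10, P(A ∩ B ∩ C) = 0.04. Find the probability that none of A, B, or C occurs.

P(A ∩ B) = P(A)·P(B|A) = 0.40 × 0.40 = 0.16
Using inclusion–exclusion:
P(A ∪ B ∪ C) = 0.40 + 0.44 + 0.46 − 0.16 − 0.20 − 0.10 + 0.04 = 0.88
P(none) = 1 − 0.88 = 0.12

0.12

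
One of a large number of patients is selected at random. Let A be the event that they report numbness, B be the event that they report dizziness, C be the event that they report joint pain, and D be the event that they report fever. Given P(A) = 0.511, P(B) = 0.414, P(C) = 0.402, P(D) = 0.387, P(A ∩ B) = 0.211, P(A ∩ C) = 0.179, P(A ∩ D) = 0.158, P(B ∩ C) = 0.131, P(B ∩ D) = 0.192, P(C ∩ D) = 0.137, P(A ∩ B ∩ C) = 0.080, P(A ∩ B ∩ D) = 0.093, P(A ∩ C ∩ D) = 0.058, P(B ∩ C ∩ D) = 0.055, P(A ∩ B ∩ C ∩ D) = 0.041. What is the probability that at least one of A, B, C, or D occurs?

By inclusion–exclusion:
P(A ∪ B ∪ C ∪ D) = 0.511 + 0.414 + 0.402 + 0.387 − 0.211 − 0.179 − 0.158 − 0.131 − 0.192 − 0.137 + 0.080 + 0.093 + 0.058 + 0.055 − 0.041 = 0.951

0.951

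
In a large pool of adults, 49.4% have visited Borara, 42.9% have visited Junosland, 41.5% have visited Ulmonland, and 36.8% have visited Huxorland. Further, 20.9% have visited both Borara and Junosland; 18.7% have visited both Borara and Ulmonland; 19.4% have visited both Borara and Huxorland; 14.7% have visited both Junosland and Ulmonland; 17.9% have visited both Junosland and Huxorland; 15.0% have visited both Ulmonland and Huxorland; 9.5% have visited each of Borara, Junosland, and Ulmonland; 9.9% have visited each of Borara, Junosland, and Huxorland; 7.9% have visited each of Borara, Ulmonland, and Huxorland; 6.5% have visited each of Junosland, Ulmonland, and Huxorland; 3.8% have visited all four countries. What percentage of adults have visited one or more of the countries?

By inclusion-exclusion,
P(union) = 49.4 + 42.9 + 41.5 + 36.8 − 20.9 − 18.7 − 19.4 − 14.7 − 17.9 − 15.0 + 9.5 + 9.9 + 7.9 + 6.5 − 3.8 = 94.0%

94.0%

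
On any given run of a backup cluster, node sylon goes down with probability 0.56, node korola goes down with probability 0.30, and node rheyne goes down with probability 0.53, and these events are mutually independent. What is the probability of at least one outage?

P(none) = (1 − 0.56) × (1 − 0.30) × (1 − 0.53) = 0.44 × 0.70 × 0.47 = 0.14476
P(at least one) = 1 − 0.14476 = 0.85524

0.85524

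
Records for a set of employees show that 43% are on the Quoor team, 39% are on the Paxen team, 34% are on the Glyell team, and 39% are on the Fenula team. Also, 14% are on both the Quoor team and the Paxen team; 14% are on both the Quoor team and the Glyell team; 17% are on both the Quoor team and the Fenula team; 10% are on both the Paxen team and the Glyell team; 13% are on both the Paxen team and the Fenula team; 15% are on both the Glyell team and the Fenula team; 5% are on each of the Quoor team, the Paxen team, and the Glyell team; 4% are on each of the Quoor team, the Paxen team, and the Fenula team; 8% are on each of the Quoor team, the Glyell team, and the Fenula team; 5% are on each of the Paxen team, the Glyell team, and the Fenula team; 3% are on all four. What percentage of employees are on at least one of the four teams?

P(union) = 43 + 39 + 34 + 39 − 14 − 14 − 17 − 10 − 13 − 15 + 5 + 4 + 8 + 5 − 3 = 91%

91%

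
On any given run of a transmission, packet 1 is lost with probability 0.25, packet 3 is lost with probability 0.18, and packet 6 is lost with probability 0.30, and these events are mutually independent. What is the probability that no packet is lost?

P(none) = (1 − 0.25) × (1 − 0.18) × (1 − 0.30) = 0.75 × 0.82 × 0.70 = 0.4305

0.4305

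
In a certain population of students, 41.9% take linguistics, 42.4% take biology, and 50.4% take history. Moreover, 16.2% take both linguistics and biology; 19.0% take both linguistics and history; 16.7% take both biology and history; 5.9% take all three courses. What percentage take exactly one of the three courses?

48.6%

P(exactly one) = 41.9 + 42.4 + 50.4 − 2·16.2 − 2·19.0 − 2·16.7 + 3·5.9 = 48.6%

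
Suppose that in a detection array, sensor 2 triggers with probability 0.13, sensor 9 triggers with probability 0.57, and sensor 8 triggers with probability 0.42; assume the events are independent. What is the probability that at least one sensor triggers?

P(none) = (1 − 0.13) × (1 − 0.57) × (1 − 0.42) = 0.87 × 0.43 × 0.58 = 0.216978
P(at least one) = 1 − 0.216978 = 0.783022

0.783022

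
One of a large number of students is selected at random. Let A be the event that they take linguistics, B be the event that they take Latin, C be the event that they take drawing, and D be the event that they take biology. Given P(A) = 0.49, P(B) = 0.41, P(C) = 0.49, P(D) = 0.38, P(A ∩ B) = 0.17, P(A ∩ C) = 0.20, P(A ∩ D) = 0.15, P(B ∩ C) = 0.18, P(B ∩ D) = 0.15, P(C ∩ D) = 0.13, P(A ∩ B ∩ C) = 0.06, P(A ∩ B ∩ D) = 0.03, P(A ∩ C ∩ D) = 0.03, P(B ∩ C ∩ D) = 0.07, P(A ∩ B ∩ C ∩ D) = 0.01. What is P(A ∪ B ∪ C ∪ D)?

0.97

By inclusion-exclusion,
P(A ∪ B ∪ C ∪ D) = 0.49 + 0.41 + 0.49 + 0.38 − 0.17 − 0.20 − 0.15 − 0.18 − 0.15 − 0.13 + 0.06 + 0.03 + 0.03 + 0.07 − 0.01 = 0.97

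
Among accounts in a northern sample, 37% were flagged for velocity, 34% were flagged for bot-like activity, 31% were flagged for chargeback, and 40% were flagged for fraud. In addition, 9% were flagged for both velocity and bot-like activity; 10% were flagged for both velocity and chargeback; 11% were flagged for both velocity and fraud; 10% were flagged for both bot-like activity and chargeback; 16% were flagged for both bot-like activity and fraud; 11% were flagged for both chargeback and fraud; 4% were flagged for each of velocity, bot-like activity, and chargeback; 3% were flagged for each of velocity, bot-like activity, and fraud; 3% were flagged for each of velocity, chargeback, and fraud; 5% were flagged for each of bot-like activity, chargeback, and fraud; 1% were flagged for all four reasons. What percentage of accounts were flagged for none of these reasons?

11%

P(at least one) = 37 + 34 + 31 + 40 − 9 − 10 − 11 − 10 − 16 − 11 + 4 + 3 + 3 + 5 − 1 = 89%
P(none) = 100% − 89% = 11%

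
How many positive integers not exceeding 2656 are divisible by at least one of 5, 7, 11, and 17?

1097

Apply inclusion-exclusion:
⌊2656/5⌋ + ⌊2656/7⌋ + ⌊2656/11⌋ + ⌊2656/17⌋ − ⌊2656/35⌋ − ⌊2656/55⌋ − ⌊2656/85⌋ − ⌊2656/77⌋ − ⌊2656/119⌋ − ⌊2656/187⌋ + ⌊2656/385⌋ + ⌊2656/595⌋ + ⌊2656/935⌋ + ⌊2656/1309⌋ − ⌊2656/6545⌋ = 531 + 379 + 241 + 156 − 75 − 48 − 31 − 34 − 22 − 14 + 6 + 4 + 2 + 2 − 0 = 1097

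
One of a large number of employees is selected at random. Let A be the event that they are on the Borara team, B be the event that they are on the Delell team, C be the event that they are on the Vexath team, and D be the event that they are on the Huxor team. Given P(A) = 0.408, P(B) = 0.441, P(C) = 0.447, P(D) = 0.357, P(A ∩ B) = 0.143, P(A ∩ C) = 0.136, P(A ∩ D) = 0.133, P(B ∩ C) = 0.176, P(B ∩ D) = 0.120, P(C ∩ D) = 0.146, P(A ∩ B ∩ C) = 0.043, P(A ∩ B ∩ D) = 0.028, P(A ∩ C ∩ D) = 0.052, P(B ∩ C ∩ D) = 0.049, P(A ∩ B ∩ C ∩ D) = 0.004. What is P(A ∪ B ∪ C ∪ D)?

0.967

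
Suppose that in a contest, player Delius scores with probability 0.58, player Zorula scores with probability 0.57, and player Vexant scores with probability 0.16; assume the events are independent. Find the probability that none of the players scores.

0.151704

P(none) = (1 − 0.58) × (1 − 0.57) × (1 − 0.16) = 0.42 × 0.43 × 0.84 = 0.151704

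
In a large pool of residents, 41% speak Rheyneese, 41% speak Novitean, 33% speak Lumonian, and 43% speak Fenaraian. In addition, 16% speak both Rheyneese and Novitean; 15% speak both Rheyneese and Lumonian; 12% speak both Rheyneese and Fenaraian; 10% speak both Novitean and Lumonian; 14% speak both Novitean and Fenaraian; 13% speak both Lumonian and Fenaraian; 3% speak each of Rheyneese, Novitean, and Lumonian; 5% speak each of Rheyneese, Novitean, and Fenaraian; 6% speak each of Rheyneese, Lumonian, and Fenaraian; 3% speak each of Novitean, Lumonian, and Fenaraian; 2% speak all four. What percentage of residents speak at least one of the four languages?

93%

P(union) = 41 + 41 + 33 + 43 − 16 − 15 − 12 − 10 − 14 − 13 + 3 + 5 + 6 + 3 − 2 = 93%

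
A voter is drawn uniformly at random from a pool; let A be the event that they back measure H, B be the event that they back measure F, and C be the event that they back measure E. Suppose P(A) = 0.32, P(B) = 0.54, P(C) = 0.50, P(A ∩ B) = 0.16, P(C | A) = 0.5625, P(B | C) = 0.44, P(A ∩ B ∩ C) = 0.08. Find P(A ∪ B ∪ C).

P(A ∩ C) = P(A)·P(C|A) = 0.32 × 0.5625 = 0.18
P(B ∩ C) = P(C)·P(B|C) = 0.50 × 0.44 = 0.22
By inclusion–exclusion:
P(A ∪ B ∪ C) = 0.32 + 0.54 + 0.50 − 0.16 − 0.18 − 0.22 + 0.08 = 0.88

0.88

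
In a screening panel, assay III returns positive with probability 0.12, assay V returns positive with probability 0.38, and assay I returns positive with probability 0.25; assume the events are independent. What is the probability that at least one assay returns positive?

Since the events are independent, P(none) is the product of the individual non-occurrence probabilities.
P(none) = (1 − 0.12) × (1 − 0.38) × (1 − 0.25) = 0.88 × 0.62 × 0.75 = 0.4092
P(at least one) = 1 − 0.4092 = 0.5908

0.5908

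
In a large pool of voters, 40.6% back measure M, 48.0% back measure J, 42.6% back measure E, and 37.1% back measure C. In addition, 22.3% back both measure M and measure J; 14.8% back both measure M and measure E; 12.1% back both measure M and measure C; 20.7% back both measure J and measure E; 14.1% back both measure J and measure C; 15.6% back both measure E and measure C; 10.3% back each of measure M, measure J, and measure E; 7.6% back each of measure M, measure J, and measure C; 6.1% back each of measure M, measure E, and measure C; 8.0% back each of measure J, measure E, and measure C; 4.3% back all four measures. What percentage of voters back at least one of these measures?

96.4%

P(union) = 40.6 + 48.0 + 42.6 + 37.1 − 22.3 − 14.8 − 12.1 − 20.7 − 14.1 − 15.6 + 10.3 + 7.6 + 6.1 + 8.0 − 4.3 = 96.4%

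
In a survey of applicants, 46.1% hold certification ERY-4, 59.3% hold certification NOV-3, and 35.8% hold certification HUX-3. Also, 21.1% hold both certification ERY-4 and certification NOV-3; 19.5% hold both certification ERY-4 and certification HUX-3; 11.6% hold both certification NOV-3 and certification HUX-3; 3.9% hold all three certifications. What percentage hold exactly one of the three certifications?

P(exactly one) = 46.1 + 59.3 + 35.8 − 2·21.1 − 2·19.5 − 2·11.6 + 3·3.9 = 48.5%

48.5%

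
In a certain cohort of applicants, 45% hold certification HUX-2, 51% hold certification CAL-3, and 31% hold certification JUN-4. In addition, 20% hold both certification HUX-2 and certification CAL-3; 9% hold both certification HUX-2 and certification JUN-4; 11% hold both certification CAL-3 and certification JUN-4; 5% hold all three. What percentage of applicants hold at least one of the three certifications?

92%

By inclusion-exclusion,
P(union) = 45 + 51 + 31 − 20 − 9 − 11 + 5 = 92%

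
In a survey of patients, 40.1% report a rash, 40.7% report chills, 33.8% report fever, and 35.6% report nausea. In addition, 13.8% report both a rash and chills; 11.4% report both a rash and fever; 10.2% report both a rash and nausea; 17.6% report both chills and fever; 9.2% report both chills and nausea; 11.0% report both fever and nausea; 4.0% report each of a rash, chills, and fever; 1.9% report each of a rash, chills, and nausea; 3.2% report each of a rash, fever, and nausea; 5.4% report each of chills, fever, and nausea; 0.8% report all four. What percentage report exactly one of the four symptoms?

Using the inclusion–exclusion count for exactly one event:
P(exactly one) = 40.1 + 40.7 + 33.8 + 35.6 − 2·13.8 − 2·11.4 − 2·10.2 − 2·17.6 − 2·9.2 − 2·11.0 + 3·4.0 + 3·1.9 + 3·3.2 + 3·5.4 − 4·0.8 = 44.1%

44.1%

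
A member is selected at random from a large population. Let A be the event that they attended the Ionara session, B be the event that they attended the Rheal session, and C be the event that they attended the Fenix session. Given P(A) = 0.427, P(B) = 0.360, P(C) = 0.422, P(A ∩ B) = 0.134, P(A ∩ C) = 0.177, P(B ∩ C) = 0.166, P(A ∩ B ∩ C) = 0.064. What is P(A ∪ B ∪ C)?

P(A ∪ B ∪ C) = 0.427 + 0.360 + 0.422 − 0.134 − 0.177 − 0.166 + 0.064 = 0.796

0.796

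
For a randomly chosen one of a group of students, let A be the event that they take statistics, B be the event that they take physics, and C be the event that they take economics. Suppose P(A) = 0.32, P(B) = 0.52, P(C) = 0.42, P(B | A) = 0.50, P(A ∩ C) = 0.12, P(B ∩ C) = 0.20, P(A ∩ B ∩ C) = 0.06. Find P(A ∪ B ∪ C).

0.84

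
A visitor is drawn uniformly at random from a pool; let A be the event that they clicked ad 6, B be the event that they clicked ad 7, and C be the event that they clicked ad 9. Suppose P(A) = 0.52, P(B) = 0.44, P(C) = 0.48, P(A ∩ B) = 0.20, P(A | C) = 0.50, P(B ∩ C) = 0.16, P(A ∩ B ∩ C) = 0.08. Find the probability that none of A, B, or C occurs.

P(A ∩ C) = P(C)·P(A|C) = 0.48 × 0.50 = 0.24
Apply inclusion-exclusion:
P(A ∪ B ∪ C) = 0.52 + 0.44 + 0.48 − 0.20 − 0.24 − 0.16 + 0.08 = 0.92
P(none) = 1 − 0.92 = 0.08

0.08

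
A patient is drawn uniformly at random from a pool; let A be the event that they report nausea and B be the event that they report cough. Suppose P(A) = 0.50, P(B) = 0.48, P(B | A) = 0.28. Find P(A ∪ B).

P(A ∩ B) = P(A)·P(B|A) = 0.50 × 0.28 = 0.14
P(A ∪ B) = 0.50 + 0.48 − 0.14 = 0.84

0.84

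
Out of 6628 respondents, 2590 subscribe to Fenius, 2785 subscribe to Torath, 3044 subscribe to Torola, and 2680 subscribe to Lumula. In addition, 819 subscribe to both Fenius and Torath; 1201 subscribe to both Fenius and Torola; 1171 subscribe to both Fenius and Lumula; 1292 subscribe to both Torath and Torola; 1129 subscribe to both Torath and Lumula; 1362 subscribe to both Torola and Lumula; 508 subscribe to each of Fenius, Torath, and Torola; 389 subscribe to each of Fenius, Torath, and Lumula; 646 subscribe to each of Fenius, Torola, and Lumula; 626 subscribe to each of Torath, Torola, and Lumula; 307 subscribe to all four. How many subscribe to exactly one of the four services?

2430

|exactly one| = 2590 + 2785 + 3044 + 2680 − 2·819 − 2·1201 − 2·1171 − 2·1292 − 2·1129 − 2·1362 + 3·508 + 3·389 + 3·646 + 3·626 − 4·307 = 2430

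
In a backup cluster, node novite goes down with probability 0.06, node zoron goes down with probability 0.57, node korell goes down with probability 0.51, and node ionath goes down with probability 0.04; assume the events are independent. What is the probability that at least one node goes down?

0.80986432

Independence gives P(none) = ∏(1 − pᵢ).
P(none) = (1 − 0.06) × (1 − 0.57) × (1 − 0.51) × (1 − 0.04) = 0.94 × 0.43 × 0.49 × 0.96 = 0.19013568
P(at least one) = 1 − 0.19013568 = 0.80986432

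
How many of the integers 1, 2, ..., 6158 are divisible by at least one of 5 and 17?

By inclusion–exclusion:
1231 + 362 − 72 = 1521

1521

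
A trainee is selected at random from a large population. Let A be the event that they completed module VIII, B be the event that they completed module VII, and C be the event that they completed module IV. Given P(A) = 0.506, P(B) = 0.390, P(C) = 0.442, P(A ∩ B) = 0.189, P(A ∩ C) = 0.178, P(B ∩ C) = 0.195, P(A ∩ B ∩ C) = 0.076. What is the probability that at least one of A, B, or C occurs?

By inclusion–exclusion:
P(A ∪ B ∪ C) = 0.506 + 0.390 + 0.442 − 0.189 − 0.178 − 0.195 + 0.076 = 0.852

0.852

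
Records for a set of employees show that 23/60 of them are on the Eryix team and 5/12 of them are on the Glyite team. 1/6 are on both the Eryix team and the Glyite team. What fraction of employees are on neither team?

11/30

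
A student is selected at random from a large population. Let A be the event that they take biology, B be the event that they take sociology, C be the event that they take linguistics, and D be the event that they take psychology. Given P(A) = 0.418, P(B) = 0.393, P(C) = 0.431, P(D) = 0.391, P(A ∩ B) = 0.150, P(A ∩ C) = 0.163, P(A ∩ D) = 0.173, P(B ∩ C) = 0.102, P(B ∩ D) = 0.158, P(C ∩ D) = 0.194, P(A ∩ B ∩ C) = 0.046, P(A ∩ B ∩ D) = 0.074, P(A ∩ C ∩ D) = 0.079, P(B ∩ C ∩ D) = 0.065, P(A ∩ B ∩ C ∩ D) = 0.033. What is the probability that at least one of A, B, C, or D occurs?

Inclusion–exclusion gives
P(A ∪ B ∪ C ∪ D) = 0.418 + 0.393 + 0.431 + 0.391 − 0.150 − 0.163 − 0.173 − 0.102 − 0.158 − 0.194 + 0.046 + 0.074 + 0.079 + 0.065 − 0.033 = 0.924

0.924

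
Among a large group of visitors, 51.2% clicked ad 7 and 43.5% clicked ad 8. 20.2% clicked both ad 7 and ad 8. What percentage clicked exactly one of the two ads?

By inclusion–exclusion (exactly-one form):
P(exactly one) = 51.2 + 43.5 − 2·20.2 = 54.3%

54.3%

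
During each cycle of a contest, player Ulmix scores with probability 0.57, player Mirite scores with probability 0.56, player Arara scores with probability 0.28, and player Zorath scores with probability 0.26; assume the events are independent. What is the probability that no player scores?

0.10080576

P(none) = (1 − 0.57) × (1 − 0.56) × (1 − 0.28) × (1 − 0.26) = 0.43 × 0.44 × 0.72 × 0.74 = 0.10080576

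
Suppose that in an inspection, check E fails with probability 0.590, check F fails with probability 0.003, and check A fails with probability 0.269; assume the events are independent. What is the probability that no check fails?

Independence gives P(none) = ∏(1 − pᵢ).
P(none) = (1 − 0.590) × (1 − 0.003) × (1 − 0.269) = 0.410 × 0.997 × 0.731 = 0.29881087

0.29881087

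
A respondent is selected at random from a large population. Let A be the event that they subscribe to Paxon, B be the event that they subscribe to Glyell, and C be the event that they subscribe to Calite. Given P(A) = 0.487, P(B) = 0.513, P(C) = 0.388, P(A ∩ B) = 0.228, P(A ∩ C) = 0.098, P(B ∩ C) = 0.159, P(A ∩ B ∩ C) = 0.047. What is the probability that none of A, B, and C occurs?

0.050

P(A ∪ B ∪ C) = 0.487 + 0.513 + 0.388 − 0.228 − 0.098 − 0.159 + 0.047 = 0.950
P(none) = 1 − 0.950 = 0.050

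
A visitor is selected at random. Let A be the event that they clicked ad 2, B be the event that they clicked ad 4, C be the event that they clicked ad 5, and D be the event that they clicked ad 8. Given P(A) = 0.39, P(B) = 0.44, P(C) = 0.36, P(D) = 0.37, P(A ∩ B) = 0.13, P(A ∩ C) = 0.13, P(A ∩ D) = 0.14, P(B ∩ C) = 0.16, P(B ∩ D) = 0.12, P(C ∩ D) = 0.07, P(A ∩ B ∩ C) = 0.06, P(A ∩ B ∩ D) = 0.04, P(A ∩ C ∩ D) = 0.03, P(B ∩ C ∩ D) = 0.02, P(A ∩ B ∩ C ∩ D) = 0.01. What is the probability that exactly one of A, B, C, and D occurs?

0.47

Using the inclusion–exclusion count for exactly one event:
P(exactly one) = 0.39 + 0.44 + 0.36 + 0.37 − 2·0.13 − 2·0.13 − 2·0.14 − 2·0.16 − 2·0.12 − 2·0.07 + 3·0.06 + 3·0.04 + 3·0.03 + 3·0.02 − 4·0.01 = 0.47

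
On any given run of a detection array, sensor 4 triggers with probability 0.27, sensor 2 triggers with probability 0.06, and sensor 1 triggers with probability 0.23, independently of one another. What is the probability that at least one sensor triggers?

Independence gives P(none) = ∏(1 − pᵢ).
P(none) = (1 − 0.27) × (1 − 0.06) × (1 − 0.23) = 0.73 × 0.94 × 0.77 = 0.528374
P(at least one) = 1 − 0.528374 = 0.471626

0.471626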